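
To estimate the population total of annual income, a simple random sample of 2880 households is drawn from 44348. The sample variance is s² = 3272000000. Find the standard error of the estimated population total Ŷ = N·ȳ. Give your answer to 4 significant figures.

Var(Ŷ) = N²·Var(ȳ) = N²·(1 − n/N)·s²/n.
f = 2880/44348 = 0.06494092; Var(ȳ) = 0.93505908·3272000000/2880 = 1.062331 × 10^6.
Var(Ŷ) = 44348² · (1.062331 × 10^6) = 2.0893343 × 10^15.
SE(Ŷ) = √(2.0893343 × 10^15) = 4.571 × 10^7.

4.571 × 10^7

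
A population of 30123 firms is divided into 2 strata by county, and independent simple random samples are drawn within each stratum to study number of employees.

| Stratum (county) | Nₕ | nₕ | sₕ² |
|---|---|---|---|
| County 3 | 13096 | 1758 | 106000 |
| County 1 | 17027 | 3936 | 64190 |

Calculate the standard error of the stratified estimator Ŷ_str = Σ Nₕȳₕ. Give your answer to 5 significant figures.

Var(Ŷ_str) = Σₕ Nₕ²(1 − fₕ)sₕ²/nₕ.
County 3: 13096²·(1 − 1758/13096)·106000/1758 = 8.9528666 × 10^9.
County 1: 17027²·(1 − 3936/17027)·64190/3936 = 3.6351576 × 10^9.
Sum = 1.2588024 × 10^10.
SE = √(1.2588024 × 10^10) = 112200.

112200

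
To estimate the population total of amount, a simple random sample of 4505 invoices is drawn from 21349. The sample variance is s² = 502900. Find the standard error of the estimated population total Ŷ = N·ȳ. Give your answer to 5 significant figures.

Var(Ŷ) = N²·Var(ȳ) = N²·(1 − n/N)·s²/n.
f = 4505/21349 = 0.21101691; Var(ȳ) = 0.78898309·502900/4505 = 88.075382.
Var(Ŷ) = 21349² · 88.075382 = 4.014298 × 10^10.
SE(Ŷ) = √(4.014298 × 10^10) = 200360.

200360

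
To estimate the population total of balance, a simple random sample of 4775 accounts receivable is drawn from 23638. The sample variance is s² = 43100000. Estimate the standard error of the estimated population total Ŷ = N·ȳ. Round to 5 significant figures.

Var(Ŷ) = N²·Var(ȳ) = N²·(1 − n/N)·s²/n.
f = 4775/23638 = 0.20200525; Var(ȳ) = 0.79799475·43100000/4775 = 7202.8427.
Var(Ŷ) = 23638² · 7202.8427 = 4.0246247 × 10^12.
SE(Ŷ) = √(4.0246247 × 10^12) = 2.0061 × 10^6.

2.0061 × 10^6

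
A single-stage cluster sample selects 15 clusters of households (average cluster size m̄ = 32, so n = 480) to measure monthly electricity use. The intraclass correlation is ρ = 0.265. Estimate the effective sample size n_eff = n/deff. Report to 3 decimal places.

deff = 1 + (32 − 1)·0.265 = 1 + 8.215 = 9.215.
n_eff = 480 / 9.215 = 52.089.

52.089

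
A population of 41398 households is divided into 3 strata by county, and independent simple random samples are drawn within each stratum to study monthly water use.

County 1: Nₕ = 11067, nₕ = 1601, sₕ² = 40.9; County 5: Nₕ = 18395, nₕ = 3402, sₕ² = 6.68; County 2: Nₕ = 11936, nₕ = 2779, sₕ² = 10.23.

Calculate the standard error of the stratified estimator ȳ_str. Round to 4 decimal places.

0.0460

Var(ȳ_str) = Σₕ Wₕ²(1 − fₕ)sₕ²/nₕ with Wₕ = Nₕ/N, N = 41398.
County 1: Wₕ = 0.26733176; term = 0.26733176²·(1 − 0.14466432)·40.9/1601 = 0.0015615995.
County 5: Wₕ = 0.44434514; term = 0.44434514²·(1 − 0.18494156)·6.68/3402 = 3.1598886 × 10^-4.
County 2: Wₕ = 0.28832311; term = 0.28832311²·(1 − 0.23282507)·10.23/2779 = 2.3476881 × 10^-4.
Sum = 0.0021123572.
SE = √(0.0021123572) = 0.0460.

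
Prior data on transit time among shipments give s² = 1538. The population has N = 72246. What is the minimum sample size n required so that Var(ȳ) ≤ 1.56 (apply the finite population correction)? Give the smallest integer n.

973

Without fpc, n₀ = s²/D = 1538/1.56 = 985.8974.
With fpc, (1 − n/N)·s²/n ≤ D requires n ≥ n₀/(1 + n₀/N) = 985.8974/(1 + 985.8974/72246) = 972.6246.
Rounding up, n = 973.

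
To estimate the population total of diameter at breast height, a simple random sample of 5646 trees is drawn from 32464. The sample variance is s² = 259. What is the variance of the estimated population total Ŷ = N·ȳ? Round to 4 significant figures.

3.994 × 10^7

Var(Ŷ) = N²·Var(ȳ) = N²·(1 − n/N)·s²/n.
f = 5646/32464 = 0.17391572; Var(ȳ) = 0.82608428·259/5646 = 0.037895117.
Var(Ŷ) = 32464² · 0.037895117 = 3.9938092 × 10^7.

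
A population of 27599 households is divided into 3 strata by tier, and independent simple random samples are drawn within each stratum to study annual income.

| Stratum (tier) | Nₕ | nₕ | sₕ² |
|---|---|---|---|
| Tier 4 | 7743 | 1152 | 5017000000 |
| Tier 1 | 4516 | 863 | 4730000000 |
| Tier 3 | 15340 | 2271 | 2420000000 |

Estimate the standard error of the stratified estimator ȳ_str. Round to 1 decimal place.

831.2

Var(ȳ_str) = Σₕ Wₕ²(1 − fₕ)sₕ²/nₕ with Wₕ = Nₕ/N, N = 27599.
Tier 4: Wₕ = 0.28055364; term = 0.28055364²·(1 − 0.14877954)·5017000000/1152 = 291786.71.
Tier 1: Wₕ = 0.16362912; term = 0.16362912²·(1 − 0.19109832)·4730000000/863 = 118704.52.
Tier 3: Wₕ = 0.55581724; term = 0.55581724²·(1 − 0.14804433)·2420000000/2271 = 280465.38.
Sum = 690956.61.
SE = √(690956.61) = 831.2.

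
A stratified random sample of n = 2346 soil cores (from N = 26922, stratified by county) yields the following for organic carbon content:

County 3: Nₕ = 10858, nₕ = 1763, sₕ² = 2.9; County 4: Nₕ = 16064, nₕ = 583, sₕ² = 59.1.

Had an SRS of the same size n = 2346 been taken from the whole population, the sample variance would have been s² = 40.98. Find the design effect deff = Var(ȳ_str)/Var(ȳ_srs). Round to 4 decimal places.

Var(ȳ_str) = Σ Wₕ²(1−fₕ)sₕ²/nₕ with Wₕ = Nₕ/26922:
  County 3: (10858/26922)²·(1−1763/10858)·2.9/1763 = 2.2412153 × 10^-4
  County 4: (16064/26922)²·(1−583/16064)·59.1/583 = 0.034782196
  → Var(ȳ_str) = 0.035006318.
Var(ȳ_srs) = (1 − 2346/26922)·40.98/2346 = 0.015945856.
deff = 0.035006318 / 0.015945856 = 2.1953.

2.1953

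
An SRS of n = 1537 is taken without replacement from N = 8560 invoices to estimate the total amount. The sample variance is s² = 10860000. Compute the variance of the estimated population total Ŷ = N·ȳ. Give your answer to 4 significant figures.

4.248 × 10^11

Var(Ŷ) = N²·Var(ȳ) = N²·(1 − n/N)·s²/n.
f = 1537/8560 = 0.17955607; Var(ȳ) = 0.82044393·10860000/1537 = 5797.0208.
Var(Ŷ) = 8560² · 5797.0208 = 4.2476858 × 10^11.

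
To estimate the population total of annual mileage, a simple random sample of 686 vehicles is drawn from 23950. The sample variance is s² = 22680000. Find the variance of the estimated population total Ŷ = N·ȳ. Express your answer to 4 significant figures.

1.842 × 10^13

Var(Ŷ) = N²·Var(ȳ) = N²·(1 − n/N)·s²/n.
f = 686/23950 = 0.02864301; Var(ȳ) = 0.97135699·22680000/686 = 32114.252.
Var(Ŷ) = 23950² · 32114.252 = 1.8420815 × 10^13.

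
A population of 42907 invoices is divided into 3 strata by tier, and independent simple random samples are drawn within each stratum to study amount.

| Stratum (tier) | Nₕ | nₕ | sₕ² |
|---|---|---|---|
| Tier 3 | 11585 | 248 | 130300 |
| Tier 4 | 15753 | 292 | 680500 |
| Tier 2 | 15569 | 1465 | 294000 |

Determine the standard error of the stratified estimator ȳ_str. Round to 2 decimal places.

19.23

Var(ȳ_str) = Σₕ Wₕ²(1 − fₕ)sₕ²/nₕ with Wₕ = Nₕ/N, N = 42907.
Tier 3: Wₕ = 0.27000256; term = 0.27000256²·(1 − 0.02140699)·130300/248 = 37.482679.
Tier 4: Wₕ = 0.36714289; term = 0.36714289²·(1 − 0.01853615)·680500/292 = 308.31158.
Tier 2: Wₕ = 0.36285455; term = 0.36285455²·(1 − 0.09409724)·294000/1465 = 23.936267.
Sum = 369.73053.
SE = √(369.73053) = 19.23.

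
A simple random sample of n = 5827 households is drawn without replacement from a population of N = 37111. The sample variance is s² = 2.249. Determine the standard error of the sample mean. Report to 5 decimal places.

Under SRS without replacement, Var(ȳ) = (1 − f)·s²/n with f = n/N = 5827/37111 = 0.15701544.
Var(ȳ) = (1 − 0.15701544)·2.249/5827 = 0.84298456·3.859619 × 10^-4 = 3.2535992 × 10^-4.
SE(ȳ) = √(3.2535992 × 10^-4) = 0.01804.

0.01804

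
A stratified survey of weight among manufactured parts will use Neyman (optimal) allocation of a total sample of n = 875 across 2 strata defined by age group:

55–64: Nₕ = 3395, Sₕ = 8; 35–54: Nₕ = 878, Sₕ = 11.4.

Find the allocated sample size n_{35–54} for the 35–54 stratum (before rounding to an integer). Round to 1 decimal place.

Neyman allocation: nₕ = n·NₕSₕ / Σⱼ NⱼSⱼ.
Σ NⱼSⱼ = 3395·8 + 878·11.4 = 37169.2.
n_{35–54} = 875·878·11.4 / 37169.2 = 235.6.

235.6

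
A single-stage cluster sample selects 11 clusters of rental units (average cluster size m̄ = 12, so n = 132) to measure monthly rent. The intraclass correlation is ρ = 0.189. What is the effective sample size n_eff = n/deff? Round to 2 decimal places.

42.87

deff = 1 + (12 − 1)·0.189 = 1 + 2.079 = 3.079.
n_eff = 132 / 3.079 = 42.87.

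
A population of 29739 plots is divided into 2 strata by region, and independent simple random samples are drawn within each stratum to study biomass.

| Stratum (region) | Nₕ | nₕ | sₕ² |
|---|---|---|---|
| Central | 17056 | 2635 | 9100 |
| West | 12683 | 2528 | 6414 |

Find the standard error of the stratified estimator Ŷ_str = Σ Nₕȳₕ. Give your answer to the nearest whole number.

Var(Ŷ_str) = Σₕ Nₕ²(1 − fₕ)sₕ²/nₕ.
Central: 17056²·(1 − 2635/17056)·9100/2635 = 8.4944123 × 10^8.
West: 12683²·(1 − 2528/12683)·6414/2528 = 3.2677875 × 10^8.
Sum = 1.17622 × 10^9.
SE = √(1.17622 × 10^9) = 34296.

34296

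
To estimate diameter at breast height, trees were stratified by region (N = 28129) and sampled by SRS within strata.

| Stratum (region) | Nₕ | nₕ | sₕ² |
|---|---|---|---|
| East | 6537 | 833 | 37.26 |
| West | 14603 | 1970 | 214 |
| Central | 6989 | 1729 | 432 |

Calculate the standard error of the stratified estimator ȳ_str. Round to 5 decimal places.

Var(ȳ_str) = Σₕ Wₕ²(1 − fₕ)sₕ²/nₕ with Wₕ = Nₕ/N, N = 28129.
East: Wₕ = 0.23239362; term = 0.23239362²·(1 − 0.12742848)·37.26/833 = 0.0021078867.
West: Wₕ = 0.51914394; term = 0.51914394²·(1 − 0.13490379)·214/1970 = 0.025327221.
Central: Wₕ = 0.24846244; term = 0.24846244²·(1 − 0.24738875)·432/1729 = 0.01160863.
Sum = 0.039043738.
SE = √(0.039043738) = 0.19759.

0.19759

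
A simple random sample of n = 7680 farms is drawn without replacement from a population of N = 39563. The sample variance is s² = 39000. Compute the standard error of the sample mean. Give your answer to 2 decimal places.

Under SRS without replacement, Var(ȳ) = (1 − f)·s²/n with f = n/N = 7680/39563 = 0.19412077.
Var(ȳ) = (1 − 0.19412077)·39000/7680 = 0.80587923·5.078125 = 4.0923555.
SE(ȳ) = √(4.0923555) = 2.02.

2.02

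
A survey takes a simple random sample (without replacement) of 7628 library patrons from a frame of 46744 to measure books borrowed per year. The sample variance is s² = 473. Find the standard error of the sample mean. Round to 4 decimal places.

0.2278

Under SRS without replacement, Var(ȳ) = (1 − f)·s²/n with f = n/N = 7628/46744 = 0.16318672.
Var(ȳ) = (1 − 0.16318672)·473/7628 = 0.83681328·0.06200839 = 0.051889444.
SE(ȳ) = √(0.051889444) = 0.2278.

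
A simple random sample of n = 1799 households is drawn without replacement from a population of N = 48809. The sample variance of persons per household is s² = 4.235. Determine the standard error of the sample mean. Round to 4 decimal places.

Under SRS without replacement, Var(ȳ) = (1 − f)·s²/n with f = n/N = 1799/48809 = 0.03685796.
Var(ȳ) = (1 − 0.03685796)·4.235/1799 = 0.96314204·0.0023540856 = 0.0022673188.
SE(ȳ) = √(0.0022673188) = 0.0476.

0.0476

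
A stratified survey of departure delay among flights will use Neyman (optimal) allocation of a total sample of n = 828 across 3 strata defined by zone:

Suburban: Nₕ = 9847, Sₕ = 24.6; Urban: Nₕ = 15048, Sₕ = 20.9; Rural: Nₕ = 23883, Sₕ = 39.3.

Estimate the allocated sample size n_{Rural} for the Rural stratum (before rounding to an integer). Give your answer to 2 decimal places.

519.72

Neyman allocation: nₕ = n·NₕSₕ / Σⱼ NⱼSⱼ.
Σ NⱼSⱼ = 9847·24.6 + 15048·20.9 + 23883·39.3 = 1.4953413 × 10^6.
n_{Rural} = 828·23883·39.3 / (1.4953413 × 10^6) = 519.72.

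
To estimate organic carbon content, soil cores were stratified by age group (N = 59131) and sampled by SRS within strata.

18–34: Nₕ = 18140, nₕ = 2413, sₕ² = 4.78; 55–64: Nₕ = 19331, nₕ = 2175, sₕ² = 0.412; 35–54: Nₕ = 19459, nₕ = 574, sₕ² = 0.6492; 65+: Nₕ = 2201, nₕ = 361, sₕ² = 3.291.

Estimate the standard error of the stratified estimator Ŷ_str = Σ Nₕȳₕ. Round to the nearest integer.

Var(Ŷ_str) = Σₕ Nₕ²(1 − fₕ)sₕ²/nₕ.
18–34: 18140²·(1 − 2413/18140)·4.78/2413 = 565137.
55–64: 19331²·(1 − 2175/19331)·0.412/2175 = 62821.502.
35–54: 19459²·(1 − 574/19459)·0.6492/574 = 415627.36.
65+: 2201²·(1 − 361/2201)·3.291/361 = 36919.733.
Sum = 1.0805056 × 10^6.
SE = √(1.0805056 × 10^6) = 1039.

1039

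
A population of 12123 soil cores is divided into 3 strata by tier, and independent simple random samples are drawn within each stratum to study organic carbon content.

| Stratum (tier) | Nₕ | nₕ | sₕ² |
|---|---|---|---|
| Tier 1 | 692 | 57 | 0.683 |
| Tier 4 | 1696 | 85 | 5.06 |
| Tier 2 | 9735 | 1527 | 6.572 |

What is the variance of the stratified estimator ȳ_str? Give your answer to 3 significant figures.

Var(ȳ_str) = Σₕ Wₕ²(1 − fₕ)sₕ²/nₕ with Wₕ = Nₕ/N, N = 12123.
Tier 1: Wₕ = 0.05708158; term = 0.05708158²·(1 − 0.08236994)·0.683/57 = 3.5826589 × 10^-5.
Tier 4: Wₕ = 0.13989936; term = 0.13989936²·(1 − 0.05011792)·5.06/85 = 0.0011067073.
Tier 2: Wₕ = 0.80301905; term = 0.80301905²·(1 − 0.15685670)·6.572/1527 = 0.0023399771.
Sum = 0.003482511.

0.00348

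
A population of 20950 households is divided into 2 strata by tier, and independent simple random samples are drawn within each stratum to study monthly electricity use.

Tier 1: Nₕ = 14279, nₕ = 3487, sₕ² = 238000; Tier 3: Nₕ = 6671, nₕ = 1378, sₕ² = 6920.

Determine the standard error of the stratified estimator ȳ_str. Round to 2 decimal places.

Var(ȳ_str) = Σₕ Wₕ²(1 − fₕ)sₕ²/nₕ with Wₕ = Nₕ/N, N = 20950.
Tier 1: Wₕ = 0.68157518; term = 0.68157518²·(1 − 0.24420478)·238000/3487 = 23.963855.
Tier 3: Wₕ = 0.31842482; term = 0.31842482²·(1 − 0.20656573)·6920/1378 = 0.40400027.
Sum = 24.367855.
SE = √(24.367855) = 4.94.

4.94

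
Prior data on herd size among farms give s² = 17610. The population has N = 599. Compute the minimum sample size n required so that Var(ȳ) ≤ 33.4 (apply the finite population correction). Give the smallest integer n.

Without fpc, n₀ = s²/D = 17610/33.4 = 527.2455.
With fpc, (1 − n/N)·s²/n ≤ D requires n ≥ n₀/(1 + n₀/N) = 527.2455/(1 + 527.2455/599) = 280.4185.
Rounding up, n = 281.

281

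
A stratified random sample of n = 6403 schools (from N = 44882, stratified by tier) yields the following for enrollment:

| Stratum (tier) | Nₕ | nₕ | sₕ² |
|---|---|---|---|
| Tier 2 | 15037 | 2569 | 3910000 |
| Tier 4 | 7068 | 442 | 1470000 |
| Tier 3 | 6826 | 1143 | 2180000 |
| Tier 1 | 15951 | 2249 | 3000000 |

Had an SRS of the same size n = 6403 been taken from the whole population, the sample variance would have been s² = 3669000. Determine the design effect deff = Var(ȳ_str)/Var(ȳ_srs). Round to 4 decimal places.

Var(ȳ_str) = Σ Wₕ²(1−fₕ)sₕ²/nₕ with Wₕ = Nₕ/44882:
  Tier 2: (15037/44882)²·(1−2569/15037)·3910000/2569 = 141.65315
  Tier 4: (7068/44882)²·(1−442/7068)·1470000/442 = 77.321209
  Tier 3: (6826/44882)²·(1−1143/6826)·2180000/1143 = 36.729059
  Tier 1: (15951/44882)²·(1−2249/15951)·3000000/2249 = 144.73024
  → Var(ȳ_str) = 400.43366.
Var(ȳ_srs) = (1 − 6403/44882)·3669000/6403 = 491.26496.
deff = 400.43366 / 491.26496 = 0.8151.

0.8151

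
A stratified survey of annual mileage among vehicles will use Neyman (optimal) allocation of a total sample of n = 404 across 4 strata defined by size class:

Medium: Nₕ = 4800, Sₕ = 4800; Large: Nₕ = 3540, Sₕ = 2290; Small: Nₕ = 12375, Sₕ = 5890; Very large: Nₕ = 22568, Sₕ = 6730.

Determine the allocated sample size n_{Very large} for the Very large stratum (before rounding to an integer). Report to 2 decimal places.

Neyman allocation: nₕ = n·NₕSₕ / Σⱼ NⱼSⱼ.
Σ NⱼSⱼ = 4800·4800 + 3540·2290 + 12375·5890 + 22568·6730 = 2.5591799 × 10^8.
n_{Very large} = 404·22568·6730 / (2.5591799 × 10^8) = 239.77.

239.77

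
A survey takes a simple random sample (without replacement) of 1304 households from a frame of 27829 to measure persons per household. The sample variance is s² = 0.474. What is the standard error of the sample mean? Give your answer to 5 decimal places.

Under SRS without replacement, Var(ȳ) = (1 − f)·s²/n with f = n/N = 1304/27829 = 0.04685759.
Var(ȳ) = (1 − 0.04685759)·0.474/1304 = 0.95314241·3.6349693 × 10^-4 = 3.4646434 × 10^-4.
SE(ȳ) = √(3.4646434 × 10^-4) = 0.01861.

0.01861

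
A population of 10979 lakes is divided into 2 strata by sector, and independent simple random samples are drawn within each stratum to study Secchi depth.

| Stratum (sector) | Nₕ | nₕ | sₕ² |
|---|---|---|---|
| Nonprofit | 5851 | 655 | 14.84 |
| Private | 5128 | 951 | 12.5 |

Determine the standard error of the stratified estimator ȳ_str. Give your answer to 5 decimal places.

Var(ȳ_str) = Σₕ Wₕ²(1 − fₕ)sₕ²/nₕ with Wₕ = Nₕ/N, N = 10979.
Nonprofit: Wₕ = 0.53292650; term = 0.53292650²·(1 − 0.11194668)·14.84/655 = 0.0057143426.
Private: Wₕ = 0.46707350; term = 0.46707350²·(1 − 0.18545242)·12.5/951 = 0.0023356965.
Sum = 0.0080500391.
SE = √(0.0080500391) = 0.08972.

0.08972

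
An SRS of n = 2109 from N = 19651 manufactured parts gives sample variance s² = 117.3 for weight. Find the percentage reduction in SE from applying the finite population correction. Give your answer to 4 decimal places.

f = n/N = 2109/19651 = 0.10732278.
SE_no-fpc = √(s²/n) = 0.23583633; SE_fpc = √((1−f)s²/n) = 0.22282194.
Ratio = √(1−f) = 0.94481597. Reduction = 100·(1 − 0.94481597) = 5.5184%.

5.5184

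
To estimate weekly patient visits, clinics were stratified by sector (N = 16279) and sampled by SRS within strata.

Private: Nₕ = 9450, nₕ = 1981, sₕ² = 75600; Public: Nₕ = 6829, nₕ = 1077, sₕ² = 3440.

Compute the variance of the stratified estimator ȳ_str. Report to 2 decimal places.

Var(ȳ_str) = Σₕ Wₕ²(1 − fₕ)sₕ²/nₕ with Wₕ = Nₕ/N, N = 16279.
Private: Wₕ = 0.58050249; term = 0.58050249²·(1 − 0.20962963)·75600/1981 = 10.164269.
Public: Wₕ = 0.41949751; term = 0.41949751²·(1 − 0.15770977)·3440/1077 = 0.47343819.
Sum = 10.637707.

10.64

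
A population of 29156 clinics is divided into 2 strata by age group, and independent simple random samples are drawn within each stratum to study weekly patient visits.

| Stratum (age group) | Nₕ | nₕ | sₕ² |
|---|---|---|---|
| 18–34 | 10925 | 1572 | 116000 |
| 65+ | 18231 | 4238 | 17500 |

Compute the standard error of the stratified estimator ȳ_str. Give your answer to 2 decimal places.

Var(ȳ_str) = Σₕ Wₕ²(1 − fₕ)sₕ²/nₕ with Wₕ = Nₕ/N, N = 29156.
18–34: Wₕ = 0.37470846; term = 0.37470846²·(1 − 0.14389016)·116000/1572 = 8.8699658.
65+: Wₕ = 0.62529154; term = 0.62529154²·(1 − 0.23246119)·17500/4238 = 1.2392032.
Sum = 10.109169.
SE = √(10.109169) = 3.18.

3.18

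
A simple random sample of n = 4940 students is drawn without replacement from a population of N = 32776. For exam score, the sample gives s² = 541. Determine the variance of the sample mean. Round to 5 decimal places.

0.09301

Under SRS without replacement, Var(ȳ) = (1 − f)·s²/n with f = n/N = 4940/32776 = 0.15072004.
Var(ȳ) = (1 − 0.15072004)·541/4940 = 0.84927996·0.10951417 = 0.09300819.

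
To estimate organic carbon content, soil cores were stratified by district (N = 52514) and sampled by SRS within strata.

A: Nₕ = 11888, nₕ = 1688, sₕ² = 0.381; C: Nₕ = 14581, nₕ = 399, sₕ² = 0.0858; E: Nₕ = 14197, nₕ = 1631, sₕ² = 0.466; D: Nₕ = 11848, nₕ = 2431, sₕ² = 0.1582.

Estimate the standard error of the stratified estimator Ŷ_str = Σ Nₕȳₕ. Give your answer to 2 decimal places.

360.65

Var(Ŷ_str) = Σₕ Nₕ²(1 − fₕ)sₕ²/nₕ.
A: 11888²·(1 − 1688/11888)·0.381/1688 = 27369.162.
C: 14581²·(1 − 399/14581)·0.0858/399 = 44467.139.
E: 14197²·(1 − 1631/14197)·0.466/1631 = 50971.286.
D: 11848²·(1 − 2431/11848)·0.1582/2431 = 7260.7108.
Sum = 130068.3.
SE = √(130068.3) = 360.65.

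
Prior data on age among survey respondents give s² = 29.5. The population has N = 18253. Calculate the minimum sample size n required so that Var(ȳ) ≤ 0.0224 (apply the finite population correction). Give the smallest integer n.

1229

Without fpc, n₀ = s²/D = 29.5/0.0224 = 1316.9643.
With fpc, (1 − n/N)·s²/n ≤ D requires n ≥ n₀/(1 + n₀/N) = 1316.9643/(1 + 1316.9643/18253) = 1228.3389.
Rounding up, n = 1229.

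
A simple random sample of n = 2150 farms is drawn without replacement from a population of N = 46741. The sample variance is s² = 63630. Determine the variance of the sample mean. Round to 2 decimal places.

28.23

Under SRS without replacement, Var(ȳ) = (1 − f)·s²/n with f = n/N = 2150/46741 = 0.04599816.
Var(ȳ) = (1 − 0.04599816)·63630/2150 = 0.95400184·29.595349 = 28.234017.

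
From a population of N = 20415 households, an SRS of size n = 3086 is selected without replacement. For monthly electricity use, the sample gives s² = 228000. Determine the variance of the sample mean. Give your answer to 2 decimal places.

62.71

Under SRS without replacement, Var(ȳ) = (1 − f)·s²/n with f = n/N = 3086/20415 = 0.15116336.
Var(ȳ) = (1 − 0.15116336)·228000/3086 = 0.84883664·73.882048 = 62.713789.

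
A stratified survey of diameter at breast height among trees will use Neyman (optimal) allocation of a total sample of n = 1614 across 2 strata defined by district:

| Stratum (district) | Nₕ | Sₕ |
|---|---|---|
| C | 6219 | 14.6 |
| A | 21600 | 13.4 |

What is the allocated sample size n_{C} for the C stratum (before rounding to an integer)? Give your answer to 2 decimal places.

Neyman allocation: nₕ = n·NₕSₕ / Σⱼ NⱼSⱼ.
Σ NⱼSⱼ = 6219·14.6 + 21600·13.4 = 380237.4.
n_{C} = 1614·6219·14.6 / 380237.4 = 385.41.

385.41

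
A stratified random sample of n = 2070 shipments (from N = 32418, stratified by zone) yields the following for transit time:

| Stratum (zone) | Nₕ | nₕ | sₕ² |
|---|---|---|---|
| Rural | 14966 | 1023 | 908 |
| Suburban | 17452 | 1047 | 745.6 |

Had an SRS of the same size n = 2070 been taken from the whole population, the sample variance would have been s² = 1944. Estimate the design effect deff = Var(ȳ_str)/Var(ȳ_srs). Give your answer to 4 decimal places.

0.4211

Var(ȳ_str) = Σ Wₕ²(1−fₕ)sₕ²/nₕ with Wₕ = Nₕ/32418:
  Rural: (14966/32418)²·(1−1023/14966)·908/1023 = 0.17623808
  Suburban: (17452/32418)²·(1−1047/17452)·745.6/1047 = 0.1940029
  → Var(ȳ_str) = 0.37024098.
Var(ȳ_srs) = (1 − 2070/32418)·1944/2070 = 0.87916375.
deff = 0.37024098 / 0.87916375 = 0.4211.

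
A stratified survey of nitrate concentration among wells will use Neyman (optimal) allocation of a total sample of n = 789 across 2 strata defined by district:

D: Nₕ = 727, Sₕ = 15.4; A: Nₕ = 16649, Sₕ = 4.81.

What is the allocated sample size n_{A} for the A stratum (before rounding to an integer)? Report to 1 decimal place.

692.2

Neyman allocation: nₕ = n·NₕSₕ / Σⱼ NⱼSⱼ.
Σ NⱼSⱼ = 727·15.4 + 16649·4.81 = 91277.49.
n_{A} = 789·16649·4.81 / 91277.49 = 692.2.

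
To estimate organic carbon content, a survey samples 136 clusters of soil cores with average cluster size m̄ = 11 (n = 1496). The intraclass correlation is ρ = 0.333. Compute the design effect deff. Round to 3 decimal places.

deff = 1 + (11 − 1)·0.333 = 1 + 3.33 = 4.33.

4.330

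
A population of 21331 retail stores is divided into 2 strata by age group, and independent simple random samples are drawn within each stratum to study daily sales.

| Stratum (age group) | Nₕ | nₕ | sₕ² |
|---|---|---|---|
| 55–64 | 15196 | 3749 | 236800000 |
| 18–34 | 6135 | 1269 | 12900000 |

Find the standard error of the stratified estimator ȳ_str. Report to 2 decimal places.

Var(ȳ_str) = Σₕ Wₕ²(1 − fₕ)sₕ²/nₕ with Wₕ = Nₕ/N, N = 21331.
55–64: Wₕ = 0.71239042; term = 0.71239042²·(1 − 0.24670966)·236800000/3749 = 24147.09.
18–34: Wₕ = 0.28760958; term = 0.28760958²·(1 − 0.20684597)·12900000/1269 = 666.94854.
Sum = 24814.039.
SE = √(24814.039) = 157.52.

157.52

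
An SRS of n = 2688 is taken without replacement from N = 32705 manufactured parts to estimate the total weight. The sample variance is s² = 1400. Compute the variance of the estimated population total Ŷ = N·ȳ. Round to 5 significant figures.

Var(Ŷ) = N²·Var(ȳ) = N²·(1 − n/N)·s²/n.
f = 2688/32705 = 0.08218927; Var(ȳ) = 0.91781073·1400/2688 = 0.47802642.
Var(Ŷ) = 32705² · 0.47802642 = 5.113052 × 10^8.

5.1131 × 10^8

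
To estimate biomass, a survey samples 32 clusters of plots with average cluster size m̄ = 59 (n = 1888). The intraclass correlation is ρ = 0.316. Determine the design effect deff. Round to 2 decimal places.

deff = 1 + (59 − 1)·0.316 = 1 + 18.328 = 19.328.

19.33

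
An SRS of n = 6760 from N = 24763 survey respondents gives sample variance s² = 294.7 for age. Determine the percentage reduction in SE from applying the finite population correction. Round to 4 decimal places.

14.7350

f = n/N = 6760/24763 = 0.27298793.
SE_no-fpc = √(s²/n) = 0.20879338; SE_fpc = √((1−f)s²/n) = 0.17802768.
Ratio = √(1−f) = 0.85265003. Reduction = 100·(1 − 0.85265003) = 14.7350%.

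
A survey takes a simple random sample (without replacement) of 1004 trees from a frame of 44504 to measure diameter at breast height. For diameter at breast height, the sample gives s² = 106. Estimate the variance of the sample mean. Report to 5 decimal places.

0.10320

Under SRS without replacement, Var(ȳ) = (1 − f)·s²/n with f = n/N = 1004/44504 = 0.02255977.
Var(ȳ) = (1 − 0.02255977)·106/1004 = 0.97744023·0.10557769 = 0.10319588.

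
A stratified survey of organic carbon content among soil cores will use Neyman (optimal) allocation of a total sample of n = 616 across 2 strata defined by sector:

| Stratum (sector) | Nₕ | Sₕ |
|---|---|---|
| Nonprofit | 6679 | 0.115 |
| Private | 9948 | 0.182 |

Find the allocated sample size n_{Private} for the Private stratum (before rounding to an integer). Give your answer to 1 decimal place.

Neyman allocation: nₕ = n·NₕSₕ / Σⱼ NⱼSⱼ.
Σ NⱼSⱼ = 6679·0.115 + 9948·0.182 = 2578.621.
n_{Private} = 616·9948·0.182 / 2578.621 = 432.5.

432.5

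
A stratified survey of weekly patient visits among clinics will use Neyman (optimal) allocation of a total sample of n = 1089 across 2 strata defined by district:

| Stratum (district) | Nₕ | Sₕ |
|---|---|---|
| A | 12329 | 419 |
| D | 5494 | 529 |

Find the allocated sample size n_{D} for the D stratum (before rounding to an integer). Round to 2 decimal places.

392.09

Neyman allocation: nₕ = n·NₕSₕ / Σⱼ NⱼSⱼ.
Σ NⱼSⱼ = 12329·419 + 5494·529 = 8.072177 × 10^6.
n_{D} = 1089·5494·529 / (8.072177 × 10^6) = 392.09.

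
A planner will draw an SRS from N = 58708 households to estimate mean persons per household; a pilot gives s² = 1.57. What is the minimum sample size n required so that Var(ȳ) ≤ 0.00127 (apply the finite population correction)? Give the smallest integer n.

1211

Without fpc, n₀ = s²/D = 1.57/0.00127 = 1236.2205.
With fpc, (1 − n/N)·s²/n ≤ D requires n ≥ n₀/(1 + n₀/N) = 1236.2205/(1 + 1236.2205/58708) = 1210.7261.
Rounding up, n = 1211.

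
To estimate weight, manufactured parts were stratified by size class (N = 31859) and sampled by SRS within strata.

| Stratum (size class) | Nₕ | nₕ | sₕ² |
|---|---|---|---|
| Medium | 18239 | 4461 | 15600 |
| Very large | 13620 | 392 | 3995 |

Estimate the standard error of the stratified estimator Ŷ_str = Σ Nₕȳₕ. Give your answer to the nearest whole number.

Var(Ŷ_str) = Σₕ Nₕ²(1 − fₕ)sₕ²/nₕ.
Medium: 18239²·(1 − 4461/18239)·15600/4461 = 8.7877882 × 10^8.
Very large: 13620²·(1 − 392/13620)·3995/392 = 1.836124 × 10^9.
Sum = 2.7149028 × 10^9.
SE = √(2.7149028 × 10^9) = 52105.

52105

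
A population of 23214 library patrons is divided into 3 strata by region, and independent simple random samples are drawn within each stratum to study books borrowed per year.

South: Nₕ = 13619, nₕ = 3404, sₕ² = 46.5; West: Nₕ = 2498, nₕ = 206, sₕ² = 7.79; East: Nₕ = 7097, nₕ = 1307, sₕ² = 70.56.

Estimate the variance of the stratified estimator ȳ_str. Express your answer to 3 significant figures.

Var(ȳ_str) = Σₕ Wₕ²(1 − fₕ)sₕ²/nₕ with Wₕ = Nₕ/N, N = 23214.
South: Wₕ = 0.58667184; term = 0.58667184²·(1 − 0.24994493)·46.5/3404 = 0.0035265255.
West: Wₕ = 0.10760748; term = 0.10760748²·(1 − 0.08246597)·7.79/206 = 4.0176983 × 10^-4.
East: Wₕ = 0.30572069; term = 0.30572069²·(1 − 0.18416232)·70.56/1307 = 0.0041165784.
Sum = 0.0080448737.

0.00804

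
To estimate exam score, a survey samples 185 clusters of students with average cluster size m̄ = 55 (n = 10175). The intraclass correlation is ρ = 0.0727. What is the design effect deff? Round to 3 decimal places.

4.926

deff = 1 + (55 − 1)·0.0727 = 1 + 3.9258 = 4.9258.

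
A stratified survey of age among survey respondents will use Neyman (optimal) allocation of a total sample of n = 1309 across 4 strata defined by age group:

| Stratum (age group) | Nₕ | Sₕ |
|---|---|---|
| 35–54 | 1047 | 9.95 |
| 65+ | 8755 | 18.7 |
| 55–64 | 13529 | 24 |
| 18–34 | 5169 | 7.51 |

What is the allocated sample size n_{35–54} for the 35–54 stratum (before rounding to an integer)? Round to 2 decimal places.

Neyman allocation: nₕ = n·NₕSₕ / Σⱼ NⱼSⱼ.
Σ NⱼSⱼ = 1047·9.95 + 8755·18.7 + 13529·24 + 5169·7.51 = 537651.34.
n_{35–54} = 1309·1047·9.95 / 537651.34 = 25.36.

25.36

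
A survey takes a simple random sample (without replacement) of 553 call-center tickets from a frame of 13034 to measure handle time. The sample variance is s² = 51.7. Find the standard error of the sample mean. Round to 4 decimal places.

Under SRS without replacement, Var(ȳ) = (1 − f)·s²/n with f = n/N = 553/13034 = 0.04242750.
Var(ȳ) = (1 − 0.04242750)·51.7/553 = 0.95757250·0.093490054 = 0.089523505.
SE(ȳ) = √(0.089523505) = 0.2992.

0.2992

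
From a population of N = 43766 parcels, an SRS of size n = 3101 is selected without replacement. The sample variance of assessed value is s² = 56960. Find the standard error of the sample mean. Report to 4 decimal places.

4.1312

Under SRS without replacement, Var(ȳ) = (1 − f)·s²/n with f = n/N = 3101/43766 = 0.07085409.
Var(ȳ) = (1 − 0.07085409)·56960/3101 = 0.92914591·18.368268 = 17.066801.
SE(ȳ) = √(17.066801) = 4.1312.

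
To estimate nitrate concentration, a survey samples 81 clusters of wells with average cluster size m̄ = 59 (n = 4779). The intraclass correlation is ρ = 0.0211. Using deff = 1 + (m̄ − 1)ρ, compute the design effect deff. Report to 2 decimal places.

deff = 1 + (59 − 1)·0.0211 = 1 + 1.2238 = 2.2238.

2.22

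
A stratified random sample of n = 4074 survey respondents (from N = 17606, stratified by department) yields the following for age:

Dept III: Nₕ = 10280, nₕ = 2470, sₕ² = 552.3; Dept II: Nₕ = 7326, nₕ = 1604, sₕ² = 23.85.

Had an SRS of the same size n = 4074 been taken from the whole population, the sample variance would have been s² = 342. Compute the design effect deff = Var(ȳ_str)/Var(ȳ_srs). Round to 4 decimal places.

0.9288

Var(ȳ_str) = Σ Wₕ²(1−fₕ)sₕ²/nₕ with Wₕ = Nₕ/17606:
  Dept III: (10280/17606)²·(1−2470/10280)·552.3/2470 = 0.057916305
  Dept II: (7326/17606)²·(1−1604/7326)·23.85/1604 = 0.0020108394
  → Var(ȳ_str) = 0.059927144.
Var(ȳ_srs) = (1 − 4074/17606)·342/4074 = 0.064521785.
deff = 0.059927144 / 0.064521785 = 0.9288.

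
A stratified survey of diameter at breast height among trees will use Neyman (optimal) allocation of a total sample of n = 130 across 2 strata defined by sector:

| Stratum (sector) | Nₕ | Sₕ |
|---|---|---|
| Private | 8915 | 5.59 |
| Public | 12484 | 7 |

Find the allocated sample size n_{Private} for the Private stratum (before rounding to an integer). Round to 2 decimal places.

47.21

Neyman allocation: nₕ = n·NₕSₕ / Σⱼ NⱼSⱼ.
Σ NⱼSⱼ = 8915·5.59 + 12484·7 = 137222.85.
n_{Private} = 130·8915·5.59 / 137222.85 = 47.21.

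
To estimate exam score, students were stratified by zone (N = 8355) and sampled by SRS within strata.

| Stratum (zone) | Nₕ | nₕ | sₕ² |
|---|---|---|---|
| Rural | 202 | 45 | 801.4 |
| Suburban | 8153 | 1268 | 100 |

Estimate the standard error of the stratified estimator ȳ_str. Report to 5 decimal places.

Var(ȳ_str) = Σₕ Wₕ²(1 − fₕ)sₕ²/nₕ with Wₕ = Nₕ/N, N = 8355.
Rural: Wₕ = 0.02417714; term = 0.02417714²·(1 − 0.22277228)·801.4/45 = 0.0080908647.
Suburban: Wₕ = 0.97582286; term = 0.97582286²·(1 − 0.15552557)·100/1268 = 0.063417516.
Sum = 0.071508381.
SE = √(0.071508381) = 0.26741.

0.26741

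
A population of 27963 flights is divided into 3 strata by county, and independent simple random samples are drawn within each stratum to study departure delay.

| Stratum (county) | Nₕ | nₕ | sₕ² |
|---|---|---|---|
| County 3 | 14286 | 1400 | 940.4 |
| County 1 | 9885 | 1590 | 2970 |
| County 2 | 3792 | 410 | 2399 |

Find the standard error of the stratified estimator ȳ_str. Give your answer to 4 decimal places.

Var(ȳ_str) = Σₕ Wₕ²(1 − fₕ)sₕ²/nₕ with Wₕ = Nₕ/N, N = 27963.
County 3: Wₕ = 0.51088939; term = 0.51088939²·(1 − 0.09799804)·940.4/1400 = 0.15814149.
County 1: Wₕ = 0.35350284; term = 0.35350284²·(1 − 0.16084977)·2970/1590 = 0.19587764.
County 2: Wₕ = 0.13560777; term = 0.13560777²·(1 − 0.10812236)·2399/410 = 0.095966752.
Sum = 0.44998588.
SE = √(0.44998588) = 0.6708.

0.6708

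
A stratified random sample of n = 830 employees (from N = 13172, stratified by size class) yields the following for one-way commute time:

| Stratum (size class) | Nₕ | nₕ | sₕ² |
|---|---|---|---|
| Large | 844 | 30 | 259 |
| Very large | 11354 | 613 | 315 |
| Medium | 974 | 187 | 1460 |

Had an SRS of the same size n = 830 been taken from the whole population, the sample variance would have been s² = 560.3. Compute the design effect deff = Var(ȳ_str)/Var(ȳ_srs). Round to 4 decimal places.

0.6796

Var(ȳ_str) = Σ Wₕ²(1−fₕ)sₕ²/nₕ with Wₕ = Nₕ/13172:
  Large: (844/13172)²·(1−30/844)·259/30 = 0.034185498
  Very large: (11354/13172)²·(1−613/11354)·315/613 = 0.36119376
  Medium: (974/13172)²·(1−187/974)·1460/187 = 0.034493836
  → Var(ȳ_str) = 0.42987309.
Var(ȳ_srs) = (1 − 830/13172)·560.3/830 = 0.63252304.
deff = 0.42987309 / 0.63252304 = 0.6796.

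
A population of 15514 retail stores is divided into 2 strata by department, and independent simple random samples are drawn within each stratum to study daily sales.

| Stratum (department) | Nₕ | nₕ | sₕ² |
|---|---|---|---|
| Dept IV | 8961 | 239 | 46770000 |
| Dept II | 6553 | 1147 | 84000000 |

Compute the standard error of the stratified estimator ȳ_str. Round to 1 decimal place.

Var(ȳ_str) = Σₕ Wₕ²(1 − fₕ)sₕ²/nₕ with Wₕ = Nₕ/N, N = 15514.
Dept IV: Wₕ = 0.57760732; term = 0.57760732²·(1 − 0.02667113)·46770000/239 = 63546.912.
Dept II: Wₕ = 0.42239268; term = 0.42239268²·(1 − 0.17503434)·84000000/1147 = 10779.15.
Sum = 74326.062.
SE = √(74326.062) = 272.6.

272.6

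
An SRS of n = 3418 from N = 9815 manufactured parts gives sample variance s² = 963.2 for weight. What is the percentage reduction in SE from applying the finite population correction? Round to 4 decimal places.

f = n/N = 3418/9815 = 0.34824249.
SE_no-fpc = √(s²/n) = 0.53085047; SE_fpc = √((1−f)s²/n) = 0.42856355.
Ratio = √(1−f) = 0.80731500. Reduction = 100·(1 − 0.80731500) = 19.2685%.

19.2685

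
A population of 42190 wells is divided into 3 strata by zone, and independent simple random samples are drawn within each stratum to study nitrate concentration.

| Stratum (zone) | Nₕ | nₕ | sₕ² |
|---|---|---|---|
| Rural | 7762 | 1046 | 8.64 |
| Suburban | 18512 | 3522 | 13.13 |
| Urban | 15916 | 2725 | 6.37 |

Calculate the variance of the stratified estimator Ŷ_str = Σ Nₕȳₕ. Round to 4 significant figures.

Var(Ŷ_str) = Σₕ Nₕ²(1 − fₕ)sₕ²/nₕ.
Rural: 7762²·(1 − 1046/7762)·8.64/1046 = 430592.42.
Suburban: 18512²·(1 − 3522/18512)·13.13/3522 = 1.0344997 × 10^6.
Urban: 15916²·(1 − 2725/15916)·6.37/2725 = 490777.42.
Sum = 1.9558695 × 10^6.

1.956 × 10^6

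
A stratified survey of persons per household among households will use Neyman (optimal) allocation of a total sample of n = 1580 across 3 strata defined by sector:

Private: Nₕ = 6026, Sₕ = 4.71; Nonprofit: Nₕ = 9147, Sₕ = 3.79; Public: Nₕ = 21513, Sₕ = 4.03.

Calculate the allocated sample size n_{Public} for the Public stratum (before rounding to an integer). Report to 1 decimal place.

Neyman allocation: nₕ = n·NₕSₕ / Σⱼ NⱼSⱼ.
Σ NⱼSⱼ = 6026·4.71 + 9147·3.79 + 21513·4.03 = 149746.98.
n_{Public} = 1580·21513·4.03 / 149746.98 = 914.8.

914.8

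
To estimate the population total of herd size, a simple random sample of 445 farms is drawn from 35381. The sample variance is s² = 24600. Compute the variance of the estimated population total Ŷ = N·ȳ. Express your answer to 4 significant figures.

Var(Ŷ) = N²·Var(ȳ) = N²·(1 − n/N)·s²/n.
f = 445/35381 = 0.01257737; Var(ȳ) = 0.98742263·24600/445 = 54.58561.
Var(Ŷ) = 35381² · 54.58561 = 6.8331094 × 10^10.

6.833 × 10^10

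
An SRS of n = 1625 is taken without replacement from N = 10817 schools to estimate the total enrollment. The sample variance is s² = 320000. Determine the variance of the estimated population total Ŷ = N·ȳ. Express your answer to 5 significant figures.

1.9580 × 10^10

Var(Ŷ) = N²·Var(ȳ) = N²·(1 − n/N)·s²/n.
f = 1625/10817 = 0.15022650; Var(ȳ) = 0.84977350·320000/1625 = 167.34001.
Var(Ŷ) = 10817² · 167.34001 = 1.9580034 × 10^10.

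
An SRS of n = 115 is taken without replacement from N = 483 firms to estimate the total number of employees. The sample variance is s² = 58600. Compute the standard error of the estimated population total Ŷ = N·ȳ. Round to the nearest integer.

9517

Var(Ŷ) = N²·Var(ȳ) = N²·(1 − n/N)·s²/n.
f = 115/483 = 0.23809524; Var(ȳ) = 0.76190476·58600/115 = 388.24017.
Var(Ŷ) = 483² · 388.24017 = 9.0572161 × 10^7.
SE(Ŷ) = √(9.0572161 × 10^7) = 9517.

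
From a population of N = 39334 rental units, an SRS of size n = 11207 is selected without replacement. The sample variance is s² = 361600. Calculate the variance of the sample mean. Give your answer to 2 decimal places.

23.07

Under SRS without replacement, Var(ȳ) = (1 − f)·s²/n with f = n/N = 11207/39334 = 0.28491890.
Var(ȳ) = (1 − 0.28491890)·361600/11207 = 0.71508110·32.265548 = 23.072484.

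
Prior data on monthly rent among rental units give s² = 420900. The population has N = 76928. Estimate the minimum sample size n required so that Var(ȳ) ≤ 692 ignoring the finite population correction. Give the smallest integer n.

609

Without fpc, n₀ = s²/D = 420900/692 = 608.2370.
Rounding up, n = 609.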